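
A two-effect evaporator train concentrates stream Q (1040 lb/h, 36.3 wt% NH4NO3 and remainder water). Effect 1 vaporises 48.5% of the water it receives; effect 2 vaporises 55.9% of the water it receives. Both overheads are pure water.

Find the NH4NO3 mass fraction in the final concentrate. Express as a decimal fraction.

0.715

water in feed = 1040×0.637 = 662.48 lb/h.
After stage 1: water left = (1−0.485)×662.48 = 341.18; stream total = 718.7 lb/h.
After stage 2: water left = (1−0.559)×341.18 = 150.46; final concentrate = 527.98 lb/h.
NH4NO3 fraction = 377.52/527.98 = 0.715.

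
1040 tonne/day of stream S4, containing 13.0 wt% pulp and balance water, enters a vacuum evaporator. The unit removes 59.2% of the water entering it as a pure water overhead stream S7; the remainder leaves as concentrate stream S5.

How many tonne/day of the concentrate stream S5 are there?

504.4 tonne/day

water entering = 1040×0.870 = 904.8 tonne/day; overhead removed = 0.592×904.8 = 535.64 tonne/day.
Concentrate = 1040 − 535.64 = 504.36 tonne/day.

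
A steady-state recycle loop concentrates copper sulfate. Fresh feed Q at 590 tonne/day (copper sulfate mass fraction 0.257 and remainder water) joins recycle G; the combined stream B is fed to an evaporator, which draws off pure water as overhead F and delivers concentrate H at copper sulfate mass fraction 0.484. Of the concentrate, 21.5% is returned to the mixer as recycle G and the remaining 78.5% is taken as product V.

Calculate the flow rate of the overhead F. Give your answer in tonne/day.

276.7 tonne/day

Overall copper sulfate balance (none leaves overhead): copper sulfate in fresh feed = copper sulfate in product, i.e. 590×0.257 = (1−0.215)·H·0.484.
H = 151.63/(0.484×0.785) = 399.09 tonne/day.
Recycle G = 0.215×399.09 = 85.804 tonne/day.
Combined feed B = 590 + 85.804 = 675.8 tonne/day.
Overhead F = B − H = 675.8 − 399.09 = 276.71 tonne/day.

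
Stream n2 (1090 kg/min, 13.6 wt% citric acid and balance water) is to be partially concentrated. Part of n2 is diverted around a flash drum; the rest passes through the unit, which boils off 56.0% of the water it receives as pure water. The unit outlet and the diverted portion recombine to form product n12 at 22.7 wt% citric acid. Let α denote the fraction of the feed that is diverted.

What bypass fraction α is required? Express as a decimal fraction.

All 1090×0.136 = 148.24 kg/min of citric acid reaches n12, so n12 = 148.24/0.227 = 653.04 kg/min and vapour = 436.96 kg/min.
The evaporator receives (1−α)·1090 of feed at 0.864 water and removes 0.560 of that water:
0.560×0.864×(1−α)×1090 = 436.96
(1−α) = 436.96/527.39 = 0.8285;  α = 0.1715.

0.171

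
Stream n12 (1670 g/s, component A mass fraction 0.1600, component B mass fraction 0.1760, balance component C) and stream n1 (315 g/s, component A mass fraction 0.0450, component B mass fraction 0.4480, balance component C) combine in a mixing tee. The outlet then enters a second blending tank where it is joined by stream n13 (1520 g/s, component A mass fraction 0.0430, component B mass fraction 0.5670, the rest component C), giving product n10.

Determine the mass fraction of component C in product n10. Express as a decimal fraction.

Overall, product flow = 3505 g/s.
component C in = 1670×0.664 + 315×0.507 + 1520×0.390 = 1861.4 g/s.
component C fraction in n10 = 0.5311.

0.5311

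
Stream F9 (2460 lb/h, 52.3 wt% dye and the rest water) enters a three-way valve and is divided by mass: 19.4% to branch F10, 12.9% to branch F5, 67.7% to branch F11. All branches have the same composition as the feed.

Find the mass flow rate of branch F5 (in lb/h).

317.3 lb/h

Branch F5 flow = 0.129×2460 = 317.34 lb/h.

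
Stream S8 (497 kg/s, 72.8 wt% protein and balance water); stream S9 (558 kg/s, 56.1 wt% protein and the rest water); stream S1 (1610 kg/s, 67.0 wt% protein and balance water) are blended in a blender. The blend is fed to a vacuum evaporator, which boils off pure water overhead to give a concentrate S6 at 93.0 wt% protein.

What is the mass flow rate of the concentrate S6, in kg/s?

protein entering = 497×0.728 + 558×0.561 + 1610×0.670 = 1753.6 kg/s.
All protein reports to S6, so S6 = 1753.6/0.930 = 1885.5 kg/s.

1886 kg/s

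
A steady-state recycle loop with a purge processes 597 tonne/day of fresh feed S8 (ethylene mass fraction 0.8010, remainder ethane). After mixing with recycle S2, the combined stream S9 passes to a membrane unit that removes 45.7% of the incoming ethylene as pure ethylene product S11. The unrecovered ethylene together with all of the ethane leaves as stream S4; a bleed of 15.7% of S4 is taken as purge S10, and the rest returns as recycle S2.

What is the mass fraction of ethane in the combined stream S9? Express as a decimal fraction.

ethane enters only via S8 and leaves only via the purge: 597×0.199 = 0.157×(ethane in S4), and the membrane unit passes all ethane, so ethane in S9 = ethane in S4 = 756.71 tonne/day.
ethylene in S9: m_A = 597×0.801 + (1−0.157)·(1−0.457)·m_A, so m_A = 478.2/0.5423 = 881.87 tonne/day.
S9 = 881.87 + 756.71 = 1638.6 tonne/day.
ethane fraction in S9 = 756.71/1638.6 = 0.4618.

0.4618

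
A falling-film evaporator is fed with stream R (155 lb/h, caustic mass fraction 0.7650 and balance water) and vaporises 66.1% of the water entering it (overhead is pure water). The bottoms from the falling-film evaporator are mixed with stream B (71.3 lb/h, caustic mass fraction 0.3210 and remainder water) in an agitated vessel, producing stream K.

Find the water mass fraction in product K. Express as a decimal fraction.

0.3005

Vapour removed = 0.661×0.235×155 = 24.077 lb/h; concentrate = 130.92 lb/h.
water reaching the mixer = 12.348 (from concentrate) + 71.3×0.679 = 60.761 lb/h.
Product flow = 130.92 + 71.3 = 202.22 lb/h; water fraction = 0.3005.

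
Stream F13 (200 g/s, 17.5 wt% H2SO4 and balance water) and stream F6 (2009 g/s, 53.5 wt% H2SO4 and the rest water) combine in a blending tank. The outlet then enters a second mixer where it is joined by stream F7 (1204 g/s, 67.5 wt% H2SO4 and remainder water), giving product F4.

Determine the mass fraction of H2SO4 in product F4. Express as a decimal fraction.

0.563

Overall, product flow = 3413 g/s.
H2SO4 in = 200×0.175 + 2009×0.535 + 1204×0.675 = 1922.5 g/s.
H2SO4 fraction in F4 = 0.563.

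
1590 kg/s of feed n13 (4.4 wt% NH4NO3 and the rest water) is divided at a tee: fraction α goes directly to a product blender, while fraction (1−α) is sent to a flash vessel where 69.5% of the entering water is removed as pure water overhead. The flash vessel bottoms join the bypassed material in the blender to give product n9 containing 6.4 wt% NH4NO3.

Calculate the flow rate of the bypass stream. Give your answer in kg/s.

All 1590×0.044 = 69.96 kg/s of NH4NO3 reaches n9, so n9 = 69.96/0.064 = 1093.1 kg/s and vapour = 496.88 kg/s.
The evaporator receives (1−α)·1590 of feed at 0.956 water and removes 0.695 of that water:
0.695×0.956×(1−α)×1590 = 496.88
(1−α) = 496.88/1056.4 = 0.4703;  α = 0.5297.
Bypass flow = 0.5297×1590 = 842.17 kg/s.

842.2 kg/s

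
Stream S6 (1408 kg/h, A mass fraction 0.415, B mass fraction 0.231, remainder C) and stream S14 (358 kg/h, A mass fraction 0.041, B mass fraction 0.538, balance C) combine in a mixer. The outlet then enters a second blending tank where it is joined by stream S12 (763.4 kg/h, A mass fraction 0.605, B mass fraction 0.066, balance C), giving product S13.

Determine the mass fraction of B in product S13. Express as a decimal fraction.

0.225

Overall, product flow = 2529.4 kg/h.
B in = 1408×0.231 + 358×0.538 + 763.4×0.066 = 568.24 kg/h.
B fraction in S13 = 0.225.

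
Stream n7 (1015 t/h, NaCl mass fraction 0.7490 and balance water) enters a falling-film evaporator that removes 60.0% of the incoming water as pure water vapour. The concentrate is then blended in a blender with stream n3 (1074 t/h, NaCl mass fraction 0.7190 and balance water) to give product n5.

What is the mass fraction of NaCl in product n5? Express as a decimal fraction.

Vapour removed = 0.600×0.251×1015 = 152.86 t/h; concentrate = 862.14 t/h.
NaCl reaching the mixer = 760.24 (from concentrate) + 1074×0.719 = 1532.4 t/h.
Product flow = 862.14 + 1074 = 1936.1 t/h; NaCl fraction = 0.7915.

0.7915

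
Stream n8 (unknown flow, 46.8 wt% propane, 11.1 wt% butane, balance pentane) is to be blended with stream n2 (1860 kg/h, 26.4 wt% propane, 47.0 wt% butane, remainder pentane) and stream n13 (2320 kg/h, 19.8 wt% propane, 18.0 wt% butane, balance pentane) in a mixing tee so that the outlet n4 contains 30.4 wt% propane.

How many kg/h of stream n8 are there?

1953 kg/h

Let n8 be the unknown flow. Total out = 4180 + n8.
propane balance: 950.4 + 0.468·n8 = 0.304·(4180 + n8)
(0.468 − 0.304)·n8 = 0.304×4180 − 950.4 = 320.32
n8 = 320.32 / 0.164 = 1953.2 kg/h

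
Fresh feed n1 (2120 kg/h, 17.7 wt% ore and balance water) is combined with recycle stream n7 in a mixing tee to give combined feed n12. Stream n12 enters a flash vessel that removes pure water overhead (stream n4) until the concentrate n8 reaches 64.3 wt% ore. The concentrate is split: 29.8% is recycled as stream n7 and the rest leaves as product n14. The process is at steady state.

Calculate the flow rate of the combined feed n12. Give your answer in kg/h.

2368 kg/h

Overall ore balance (none leaves overhead): ore in fresh feed = ore in product, i.e. 2120×0.177 = (1−0.298)·n8·0.643.
n8 = 375.24/(0.643×0.702) = 831.31 kg/h.
Recycle n7 = 0.298×831.31 = 247.73 kg/h.
Combined feed n12 = 2120 + 247.73 = 2367.7 kg/h.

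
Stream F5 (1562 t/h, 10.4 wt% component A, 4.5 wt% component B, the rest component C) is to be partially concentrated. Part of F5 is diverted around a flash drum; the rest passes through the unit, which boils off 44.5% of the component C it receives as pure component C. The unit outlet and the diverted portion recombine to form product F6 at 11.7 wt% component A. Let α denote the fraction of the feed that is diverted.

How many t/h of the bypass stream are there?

All 1562×0.104 = 162.45 t/h of component A reaches F6, so F6 = 162.45/0.117 = 1388.4 t/h and vapour = 173.56 t/h.
The evaporator receives (1−α)·1562 of feed at 0.851 component C and removes 0.445 of that component C:
0.445×0.851×(1−α)×1562 = 173.56
(1−α) = 173.56/591.52 = 0.2934;  α = 0.7066.
Bypass flow = 0.7066×1562 = 1103.7 t/h.

1104 t/h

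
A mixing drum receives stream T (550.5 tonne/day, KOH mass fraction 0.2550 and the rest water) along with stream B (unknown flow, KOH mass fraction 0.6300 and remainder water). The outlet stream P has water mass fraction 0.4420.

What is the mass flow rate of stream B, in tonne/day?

2317 tonne/day

Let B be the unknown flow. Total out = 550.5 + B.
water balance: 410.12 + 0.370·B = 0.442·(550.5 + B)
(0.370 − 0.442)·B = 0.442×550.5 − 410.12 = -166.8
B = -166.8 / -0.072 = 2316.7 tonne/day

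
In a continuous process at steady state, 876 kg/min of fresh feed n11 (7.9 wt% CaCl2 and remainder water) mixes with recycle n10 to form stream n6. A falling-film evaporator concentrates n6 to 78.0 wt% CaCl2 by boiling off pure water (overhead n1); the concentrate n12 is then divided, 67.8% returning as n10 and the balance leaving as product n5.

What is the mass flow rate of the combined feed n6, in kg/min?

Overall CaCl2 balance (none leaves overhead): CaCl2 in fresh feed = CaCl2 in product, i.e. 876×0.079 = (1−0.678)·n12·0.780.
n12 = 69.204/(0.780×0.322) = 275.54 kg/min.
Recycle n10 = 0.678×275.54 = 186.81 kg/min.
Combined feed n6 = 876 + 186.81 = 1062.8 kg/min.

1063 kg/min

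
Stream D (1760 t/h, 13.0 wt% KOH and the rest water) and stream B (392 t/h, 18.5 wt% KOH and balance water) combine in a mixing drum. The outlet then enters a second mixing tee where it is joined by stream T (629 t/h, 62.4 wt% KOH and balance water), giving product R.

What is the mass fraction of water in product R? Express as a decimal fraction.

Overall, product flow = 2781 t/h.
water in = 1760×0.870 + 392×0.815 + 629×0.376 = 2087.2 t/h.
water fraction in R = 0.751.

0.751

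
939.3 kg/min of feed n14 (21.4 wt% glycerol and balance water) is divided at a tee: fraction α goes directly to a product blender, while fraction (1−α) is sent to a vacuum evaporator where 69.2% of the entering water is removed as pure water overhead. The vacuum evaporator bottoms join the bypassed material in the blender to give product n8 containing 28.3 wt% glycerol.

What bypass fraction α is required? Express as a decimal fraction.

All 939.3×0.214 = 201.01 kg/min of glycerol reaches n8, so n8 = 201.01/0.283 = 710.28 kg/min and vapour = 229.02 kg/min.
The evaporator receives (1−α)·939.3 of feed at 0.786 water and removes 0.692 of that water:
0.692×0.786×(1−α)×939.3 = 229.02
(1−α) = 229.02/510.9 = 0.4483;  α = 0.5517.

0.552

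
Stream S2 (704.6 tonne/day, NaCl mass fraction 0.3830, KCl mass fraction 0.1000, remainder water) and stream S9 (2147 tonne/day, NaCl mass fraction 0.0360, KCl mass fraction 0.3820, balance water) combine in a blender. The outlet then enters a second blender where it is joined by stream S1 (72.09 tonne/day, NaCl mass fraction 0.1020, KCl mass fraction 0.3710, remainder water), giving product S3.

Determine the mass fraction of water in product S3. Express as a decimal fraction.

0.5650

Overall, product flow = 2923.7 tonne/day.
water in = 704.6×0.517 + 2147×0.582 + 72.09×0.527 = 1651.8 tonne/day.
water fraction in S3 = 0.5650.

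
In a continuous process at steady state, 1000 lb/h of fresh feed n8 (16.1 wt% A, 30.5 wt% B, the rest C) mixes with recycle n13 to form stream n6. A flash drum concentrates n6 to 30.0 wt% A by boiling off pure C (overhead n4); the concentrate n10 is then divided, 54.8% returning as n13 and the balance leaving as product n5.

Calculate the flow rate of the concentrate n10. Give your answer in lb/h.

Overall A balance (none leaves overhead): A in fresh feed = A in product, i.e. 1000×0.161 = (1−0.548)·n10·0.300.
n10 = 161/(0.300×0.452) = 1187.3 lb/h.

1187 lb/h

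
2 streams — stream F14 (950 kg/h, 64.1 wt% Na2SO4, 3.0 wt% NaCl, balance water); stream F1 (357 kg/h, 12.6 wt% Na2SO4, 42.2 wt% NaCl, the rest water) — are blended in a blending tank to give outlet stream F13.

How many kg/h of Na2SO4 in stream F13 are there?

Na2SO4 out = Na2SO4 in = 950×0.641 + 357×0.126 = 653.93 kg/h.

653.9 kg/h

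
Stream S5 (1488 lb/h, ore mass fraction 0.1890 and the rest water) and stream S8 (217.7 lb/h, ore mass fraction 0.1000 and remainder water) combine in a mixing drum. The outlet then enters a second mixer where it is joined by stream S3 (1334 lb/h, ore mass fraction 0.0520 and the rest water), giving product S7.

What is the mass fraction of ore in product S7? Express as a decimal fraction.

0.1225

Overall, product flow = 3039.7 lb/h.
ore in = 1488×0.189 + 217.7×0.100 + 1334×0.052 = 372.37 lb/h.
ore fraction in S7 = 0.1225.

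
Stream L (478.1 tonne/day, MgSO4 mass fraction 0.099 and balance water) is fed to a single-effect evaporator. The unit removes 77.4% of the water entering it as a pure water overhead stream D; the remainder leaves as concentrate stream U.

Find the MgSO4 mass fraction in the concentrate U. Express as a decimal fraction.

0.327

MgSO4 is not removed: 478.1×0.099 = 47.332 tonne/day of MgSO4 enters U.
water entering = 478.1×0.901 = 430.77 tonne/day; overhead removed = 0.774×430.77 = 333.41 tonne/day.
Concentrate = 478.1 − 333.41 = 144.69 tonne/day.
Mass fraction = 47.332/144.69 = 0.327.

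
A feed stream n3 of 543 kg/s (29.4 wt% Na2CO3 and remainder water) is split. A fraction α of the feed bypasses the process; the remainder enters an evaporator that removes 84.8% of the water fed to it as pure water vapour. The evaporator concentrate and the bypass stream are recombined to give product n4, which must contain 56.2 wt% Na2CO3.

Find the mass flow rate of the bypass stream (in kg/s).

All 543×0.294 = 159.64 kg/s of Na2CO3 reaches n4, so n4 = 159.64/0.562 = 284.06 kg/s and vapour = 258.94 kg/s.
The evaporator receives (1−α)·543 of feed at 0.706 water and removes 0.848 of that water:
0.848×0.706×(1−α)×543 = 258.94
(1−α) = 258.94/325.09 = 0.7965;  α = 0.2035.
Bypass flow = 0.2035×543 = 110.49 kg/s.

110.5 kg/s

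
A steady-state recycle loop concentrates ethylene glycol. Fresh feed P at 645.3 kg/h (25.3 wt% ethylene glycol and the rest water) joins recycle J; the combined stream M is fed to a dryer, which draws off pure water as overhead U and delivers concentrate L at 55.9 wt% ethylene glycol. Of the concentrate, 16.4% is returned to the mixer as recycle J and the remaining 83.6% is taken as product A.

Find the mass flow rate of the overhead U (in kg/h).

Overall ethylene glycol balance (none leaves overhead): ethylene glycol in fresh feed = ethylene glycol in product, i.e. 645.3×0.253 = (1−0.164)·L·0.559.
L = 163.26/(0.559×0.836) = 349.35 kg/h.
Recycle J = 0.164×349.35 = 57.294 kg/h.
Combined feed M = 645.3 + 57.294 = 702.59 kg/h.
Overhead U = M − L = 702.59 − 349.35 = 353.24 kg/h.

353.2 kg/h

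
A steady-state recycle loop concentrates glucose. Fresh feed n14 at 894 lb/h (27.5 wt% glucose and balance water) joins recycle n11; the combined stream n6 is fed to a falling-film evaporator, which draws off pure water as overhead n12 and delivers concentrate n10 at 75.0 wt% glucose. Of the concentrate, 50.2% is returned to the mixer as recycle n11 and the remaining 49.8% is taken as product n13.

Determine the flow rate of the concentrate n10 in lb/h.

658.2 lb/h

Overall glucose balance (none leaves overhead): glucose in fresh feed = glucose in product, i.e. 894×0.275 = (1−0.502)·n10·0.750.
n10 = 245.85/(0.750×0.498) = 658.23 lb/h.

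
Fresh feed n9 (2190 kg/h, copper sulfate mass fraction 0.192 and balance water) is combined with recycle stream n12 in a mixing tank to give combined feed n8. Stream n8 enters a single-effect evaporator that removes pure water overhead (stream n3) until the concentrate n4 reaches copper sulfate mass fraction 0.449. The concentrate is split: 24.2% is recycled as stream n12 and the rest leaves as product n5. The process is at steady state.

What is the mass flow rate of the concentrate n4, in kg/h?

1235 kg/h

Overall copper sulfate balance (none leaves overhead): copper sulfate in fresh feed = copper sulfate in product, i.e. 2190×0.192 = (1−0.242)·n4·0.449.
n4 = 420.48/(0.449×0.758) = 1235.5 kg/h.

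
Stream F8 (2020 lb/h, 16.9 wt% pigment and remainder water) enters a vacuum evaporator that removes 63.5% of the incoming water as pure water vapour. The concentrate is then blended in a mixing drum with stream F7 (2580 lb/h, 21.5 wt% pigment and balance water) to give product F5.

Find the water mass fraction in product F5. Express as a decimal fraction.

0.746

Vapour removed = 0.635×0.831×2020 = 1065.9 lb/h; concentrate = 954.08 lb/h.
water reaching the mixer = 612.7 (from concentrate) + 2580×0.785 = 2638 lb/h.
Product flow = 954.08 + 2580 = 3534.1 lb/h; water fraction = 0.746.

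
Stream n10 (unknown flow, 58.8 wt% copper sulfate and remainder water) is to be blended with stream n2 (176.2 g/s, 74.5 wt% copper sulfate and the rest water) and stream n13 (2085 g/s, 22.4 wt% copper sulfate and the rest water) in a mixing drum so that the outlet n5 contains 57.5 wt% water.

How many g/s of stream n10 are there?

2225 g/s

Let n10 be the unknown flow. Total out = 2261.2 + n10.
water balance: 1662.9 + 0.412·n10 = 0.575·(2261.2 + n10)
(0.412 − 0.575)·n10 = 0.575×2261.2 − 1662.9 = -362.7
n10 = -362.7 / -0.163 = 2225.2 g/s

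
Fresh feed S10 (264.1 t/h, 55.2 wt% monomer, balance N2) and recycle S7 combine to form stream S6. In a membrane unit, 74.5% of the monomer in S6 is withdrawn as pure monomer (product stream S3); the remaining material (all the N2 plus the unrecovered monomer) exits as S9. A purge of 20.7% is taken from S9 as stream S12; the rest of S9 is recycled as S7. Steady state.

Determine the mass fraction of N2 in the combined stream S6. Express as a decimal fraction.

0.7577

N2 enters only via S10 and leaves only via the purge: 264.1×0.448 = 0.207×(N2 in S9), and the membrane unit passes all N2, so N2 in S6 = N2 in S9 = 571.58 t/h.
monomer in S6: m_A = 264.1×0.552 + (1−0.207)·(1−0.745)·m_A, so m_A = 145.78/0.7978 = 182.73 t/h.
S6 = 182.73 + 571.58 = 754.31 t/h.
N2 fraction in S6 = 571.58/754.31 = 0.7577.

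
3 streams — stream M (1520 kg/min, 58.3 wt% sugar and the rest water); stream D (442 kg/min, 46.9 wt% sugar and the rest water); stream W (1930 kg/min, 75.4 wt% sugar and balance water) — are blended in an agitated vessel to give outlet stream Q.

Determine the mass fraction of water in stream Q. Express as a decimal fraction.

Total flow out = 1520 + 442 + 1930 = 3892 kg/min.
water in = 1520×0.417 + 442×0.531 + 1930×0.246 = 1343.3 kg/min.
water mass fraction in Q = 1343.3/3892 = 0.3451.

0.3451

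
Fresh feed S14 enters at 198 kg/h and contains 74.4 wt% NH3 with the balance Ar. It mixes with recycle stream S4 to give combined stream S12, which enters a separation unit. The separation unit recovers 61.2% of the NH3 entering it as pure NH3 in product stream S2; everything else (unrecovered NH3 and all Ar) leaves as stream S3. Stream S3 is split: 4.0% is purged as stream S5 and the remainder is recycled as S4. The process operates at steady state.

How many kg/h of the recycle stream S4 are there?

Ar enters only via S14 and leaves only via the purge: 198×0.256 = 0.040×(Ar in S3), and the separation unit passes all Ar, so Ar in S12 = Ar in S3 = 1267.2 kg/h.
NH3 in S12: m_A = 198×0.744 + (1−0.040)·(1−0.612)·m_A, so m_A = 147.31/0.6275 = 234.75 kg/h.
S3 = (1−0.612)×234.75 + 1267.2 = 1358.3 kg/h.
Recycle S4 = (1−0.040)×1358.3 = 1304 kg/h.

1304 kg/h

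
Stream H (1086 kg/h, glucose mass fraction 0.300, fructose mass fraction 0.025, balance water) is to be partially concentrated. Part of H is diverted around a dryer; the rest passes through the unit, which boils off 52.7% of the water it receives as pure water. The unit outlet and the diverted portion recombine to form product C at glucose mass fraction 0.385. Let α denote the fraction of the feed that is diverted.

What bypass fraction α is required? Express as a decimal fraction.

All 1086×0.300 = 325.8 kg/h of glucose reaches C, so C = 325.8/0.385 = 846.23 kg/h and vapour = 239.77 kg/h.
The evaporator receives (1−α)·1086 of feed at 0.675 water and removes 0.527 of that water:
0.527×0.675×(1−α)×1086 = 239.77
(1−α) = 239.77/386.32 = 0.6206;  α = 0.3794.

0.379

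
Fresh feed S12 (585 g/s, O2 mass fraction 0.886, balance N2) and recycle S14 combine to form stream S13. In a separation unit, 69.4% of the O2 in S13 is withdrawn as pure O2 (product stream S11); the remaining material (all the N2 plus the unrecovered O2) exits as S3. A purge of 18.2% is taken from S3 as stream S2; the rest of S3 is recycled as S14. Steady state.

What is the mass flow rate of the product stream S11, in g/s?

479.8 g/s

O2 in S13: m_A = 585×0.886 + (1−0.182)·(1−0.694)·m_A, so m_A = 518.31/0.7497 = 691.36 g/s.
Product S11 = 0.694×691.36 = 479.81 g/s.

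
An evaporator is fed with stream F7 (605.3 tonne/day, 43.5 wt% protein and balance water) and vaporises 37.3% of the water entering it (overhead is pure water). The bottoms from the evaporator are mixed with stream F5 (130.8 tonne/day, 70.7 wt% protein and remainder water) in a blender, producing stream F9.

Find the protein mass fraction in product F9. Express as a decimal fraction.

0.5847

Vapour removed = 0.373×0.565×605.3 = 127.56 tonne/day; concentrate = 477.74 tonne/day.
protein reaching the mixer = 263.31 (from concentrate) + 130.8×0.707 = 355.78 tonne/day.
Product flow = 477.74 + 130.8 = 608.54 tonne/day; protein fraction = 0.5847.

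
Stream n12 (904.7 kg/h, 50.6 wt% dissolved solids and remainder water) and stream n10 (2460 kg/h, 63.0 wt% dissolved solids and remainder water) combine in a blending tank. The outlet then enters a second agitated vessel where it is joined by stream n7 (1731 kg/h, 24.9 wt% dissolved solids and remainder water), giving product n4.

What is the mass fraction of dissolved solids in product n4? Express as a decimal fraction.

0.4786

Overall, product flow = 5095.7 kg/h.
dissolved solids in = 904.7×0.506 + 2460×0.630 + 1731×0.249 = 2438.6 kg/h.
dissolved solids fraction in n4 = 0.4786.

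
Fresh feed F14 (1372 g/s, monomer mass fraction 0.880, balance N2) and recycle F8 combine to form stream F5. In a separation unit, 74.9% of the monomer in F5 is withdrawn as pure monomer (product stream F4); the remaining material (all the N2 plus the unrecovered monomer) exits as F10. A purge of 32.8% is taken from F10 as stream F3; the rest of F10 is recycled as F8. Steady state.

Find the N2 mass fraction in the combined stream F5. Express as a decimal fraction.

N2 enters only via F14 and leaves only via the purge: 1372×0.120 = 0.328×(N2 in F10), and the separation unit passes all N2, so N2 in F5 = N2 in F10 = 501.95 g/s.
monomer in F5: m_A = 1372×0.880 + (1−0.328)·(1−0.749)·m_A, so m_A = 1207.4/0.8313 = 1452.3 g/s.
F5 = 1452.3 + 501.95 = 1954.3 g/s.
N2 fraction in F5 = 501.95/1954.3 = 0.257.

0.257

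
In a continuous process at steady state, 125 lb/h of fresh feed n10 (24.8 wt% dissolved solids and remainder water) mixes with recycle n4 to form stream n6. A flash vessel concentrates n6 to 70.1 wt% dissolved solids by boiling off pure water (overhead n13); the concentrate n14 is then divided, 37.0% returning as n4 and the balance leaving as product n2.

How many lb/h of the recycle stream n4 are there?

Overall dissolved solids balance (none leaves overhead): dissolved solids in fresh feed = dissolved solids in product, i.e. 125×0.248 = (1−0.370)·n14·0.701.
n14 = 31/(0.701×0.630) = 70.195 lb/h.
Recycle n4 = 0.370×70.195 = 25.972 lb/h.

25.97 lb/h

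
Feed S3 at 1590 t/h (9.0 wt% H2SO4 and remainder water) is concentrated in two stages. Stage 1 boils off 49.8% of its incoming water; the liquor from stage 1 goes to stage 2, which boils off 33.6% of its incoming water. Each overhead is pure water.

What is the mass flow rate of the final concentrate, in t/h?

water in feed = 1590×0.910 = 1446.9 t/h.
After stage 1: water left = (1−0.498)×1446.9 = 726.34; stream total = 869.44 t/h.
After stage 2: water left = (1−0.336)×726.34 = 482.29; final concentrate = 625.39 t/h.

625.4 t/h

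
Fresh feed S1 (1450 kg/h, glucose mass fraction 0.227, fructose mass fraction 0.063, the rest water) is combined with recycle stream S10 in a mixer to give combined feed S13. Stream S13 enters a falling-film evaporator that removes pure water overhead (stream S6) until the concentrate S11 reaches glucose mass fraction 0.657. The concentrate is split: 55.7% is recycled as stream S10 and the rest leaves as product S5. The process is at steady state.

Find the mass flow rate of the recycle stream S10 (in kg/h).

Overall glucose balance (none leaves overhead): glucose in fresh feed = glucose in product, i.e. 1450×0.227 = (1−0.557)·S11·0.657.
S11 = 329.15/(0.657×0.443) = 1130.9 kg/h.
Recycle S10 = 0.557×1130.9 = 629.91 kg/h.

629.9 kg/h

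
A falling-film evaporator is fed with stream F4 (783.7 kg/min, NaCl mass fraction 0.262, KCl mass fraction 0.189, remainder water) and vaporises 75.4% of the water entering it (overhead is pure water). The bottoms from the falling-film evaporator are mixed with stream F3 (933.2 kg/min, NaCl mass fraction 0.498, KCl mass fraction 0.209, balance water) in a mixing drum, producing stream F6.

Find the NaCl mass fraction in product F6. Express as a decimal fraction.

0.481

Vapour removed = 0.754×0.549×783.7 = 324.41 kg/min; concentrate = 459.29 kg/min.
NaCl reaching the mixer = 205.33 (from concentrate) + 933.2×0.498 = 670.06 kg/min.
Product flow = 459.29 + 933.2 = 1392.5 kg/min; NaCl fraction = 0.481.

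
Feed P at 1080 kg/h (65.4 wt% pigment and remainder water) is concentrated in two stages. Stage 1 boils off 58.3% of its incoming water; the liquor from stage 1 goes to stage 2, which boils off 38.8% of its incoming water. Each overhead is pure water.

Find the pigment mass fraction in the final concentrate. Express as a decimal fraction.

0.8810

water in feed = 1080×0.346 = 373.68 kg/h.
After stage 1: water left = (1−0.583)×373.68 = 155.82; stream total = 862.14 kg/h.
After stage 2: water left = (1−0.388)×155.82 = 95.365; final concentrate = 801.68 kg/h.
pigment fraction = 706.32/801.68 = 0.8810.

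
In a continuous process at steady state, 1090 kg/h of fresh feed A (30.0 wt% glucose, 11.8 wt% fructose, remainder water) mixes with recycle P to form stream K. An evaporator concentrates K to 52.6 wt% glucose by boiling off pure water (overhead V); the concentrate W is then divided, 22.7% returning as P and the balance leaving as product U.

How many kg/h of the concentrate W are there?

804.2 kg/h

Overall glucose balance (none leaves overhead): glucose in fresh feed = glucose in product, i.e. 1090×0.300 = (1−0.227)·W·0.526.
W = 327/(0.526×0.773) = 804.23 kg/h.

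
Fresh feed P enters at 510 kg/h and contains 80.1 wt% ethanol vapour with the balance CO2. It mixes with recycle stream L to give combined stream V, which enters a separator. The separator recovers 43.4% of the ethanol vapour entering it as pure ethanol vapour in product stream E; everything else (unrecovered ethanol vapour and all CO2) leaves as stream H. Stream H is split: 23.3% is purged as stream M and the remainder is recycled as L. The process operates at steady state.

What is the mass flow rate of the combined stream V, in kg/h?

1157 kg/h

CO2 enters only via P and leaves only via the purge: 510×0.199 = 0.233×(CO2 in H), and the separator passes all CO2, so CO2 in V = CO2 in H = 435.58 kg/h.
ethanol vapour in V: m_A = 510×0.801 + (1−0.233)·(1−0.434)·m_A, so m_A = 408.51/0.5659 = 721.9 kg/h.
V = 721.9 + 435.58 = 1157.5 kg/h.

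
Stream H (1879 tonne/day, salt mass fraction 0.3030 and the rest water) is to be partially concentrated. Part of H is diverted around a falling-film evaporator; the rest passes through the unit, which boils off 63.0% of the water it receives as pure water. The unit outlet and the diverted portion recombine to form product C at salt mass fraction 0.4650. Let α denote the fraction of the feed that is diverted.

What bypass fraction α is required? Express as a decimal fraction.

0.207

All 1879×0.303 = 569.34 tonne/day of salt reaches C, so C = 569.34/0.465 = 1224.4 tonne/day and vapour = 654.62 tonne/day.
The evaporator receives (1−α)·1879 of feed at 0.697 water and removes 0.630 of that water:
0.630×0.697×(1−α)×1879 = 654.62
(1−α) = 654.62/825.09 = 0.7934;  α = 0.2066.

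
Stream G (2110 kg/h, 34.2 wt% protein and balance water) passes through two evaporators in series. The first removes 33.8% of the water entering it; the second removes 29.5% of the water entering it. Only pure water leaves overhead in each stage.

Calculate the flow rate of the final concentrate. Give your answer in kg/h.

1370 kg/h

water in feed = 2110×0.658 = 1388.4 kg/h.
After stage 1: water left = (1−0.338)×1388.4 = 919.11; stream total = 1640.7 kg/h.
After stage 2: water left = (1−0.295)×919.11 = 647.97; final concentrate = 1369.6 kg/h.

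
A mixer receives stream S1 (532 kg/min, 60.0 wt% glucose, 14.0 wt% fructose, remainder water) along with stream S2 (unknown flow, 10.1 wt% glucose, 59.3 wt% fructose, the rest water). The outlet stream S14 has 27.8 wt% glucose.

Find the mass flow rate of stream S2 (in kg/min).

Let S2 be the unknown flow. Total out = 532 + S2.
glucose balance: 319.2 + 0.101·S2 = 0.278·(532 + S2)
(0.101 − 0.278)·S2 = 0.278×532 − 319.2 = -171.3
S2 = -171.3 / -0.177 = 967.82 kg/min

967.8 kg/min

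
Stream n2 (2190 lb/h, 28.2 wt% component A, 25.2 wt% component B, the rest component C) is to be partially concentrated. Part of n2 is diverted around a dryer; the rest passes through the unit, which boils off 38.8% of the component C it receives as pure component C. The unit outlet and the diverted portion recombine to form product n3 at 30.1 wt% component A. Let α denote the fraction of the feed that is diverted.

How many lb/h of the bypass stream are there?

1425 lb/h

All 2190×0.282 = 617.58 lb/h of component A reaches n3, so n3 = 617.58/0.301 = 2051.8 lb/h and vapour = 138.24 lb/h.
The evaporator receives (1−α)·2190 of feed at 0.466 component C and removes 0.388 of that component C:
0.388×0.466×(1−α)×2190 = 138.24
(1−α) = 138.24/395.97 = 0.3491;  α = 0.6509.
Bypass flow = 0.6509×2190 = 1425.4 lb/h.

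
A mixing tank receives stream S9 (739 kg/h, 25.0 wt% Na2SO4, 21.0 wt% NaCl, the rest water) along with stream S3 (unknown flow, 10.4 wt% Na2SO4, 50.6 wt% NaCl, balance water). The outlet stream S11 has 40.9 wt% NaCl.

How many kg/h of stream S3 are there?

1516 kg/h

Let S3 be the unknown flow. Total out = 739 + S3.
NaCl balance: 155.19 + 0.506·S3 = 0.409·(739 + S3)
(0.506 − 0.409)·S3 = 0.409×739 − 155.19 = 147.06
S3 = 147.06 / 0.097 = 1516.1 kg/h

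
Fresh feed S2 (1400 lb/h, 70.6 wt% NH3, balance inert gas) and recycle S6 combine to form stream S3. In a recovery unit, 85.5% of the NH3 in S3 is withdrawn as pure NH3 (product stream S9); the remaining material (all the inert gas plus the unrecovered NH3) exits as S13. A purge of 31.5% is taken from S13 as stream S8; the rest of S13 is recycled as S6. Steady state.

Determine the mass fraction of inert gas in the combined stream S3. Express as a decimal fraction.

inert gas enters only via S2 and leaves only via the purge: 1400×0.294 = 0.315×(inert gas in S13), and the recovery unit passes all inert gas, so inert gas in S3 = inert gas in S13 = 1306.7 lb/h.
NH3 in S3: m_A = 1400×0.706 + (1−0.315)·(1−0.855)·m_A, so m_A = 988.4/0.9007 = 1097.4 lb/h.
S3 = 1097.4 + 1306.7 = 2404.1 lb/h.
inert gas fraction in S3 = 1306.7/2404.1 = 0.5435.

0.5435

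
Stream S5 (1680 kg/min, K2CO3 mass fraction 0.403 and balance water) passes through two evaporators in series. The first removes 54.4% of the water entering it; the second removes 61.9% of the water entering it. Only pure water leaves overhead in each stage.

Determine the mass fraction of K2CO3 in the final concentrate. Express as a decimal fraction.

water in feed = 1680×0.597 = 1003 kg/min.
After stage 1: water left = (1−0.544)×1003 = 457.35; stream total = 1134.4 kg/min.
After stage 2: water left = (1−0.619)×457.35 = 174.25; final concentrate = 851.29 kg/min.
K2CO3 fraction = 677.04/851.29 = 0.795.

0.795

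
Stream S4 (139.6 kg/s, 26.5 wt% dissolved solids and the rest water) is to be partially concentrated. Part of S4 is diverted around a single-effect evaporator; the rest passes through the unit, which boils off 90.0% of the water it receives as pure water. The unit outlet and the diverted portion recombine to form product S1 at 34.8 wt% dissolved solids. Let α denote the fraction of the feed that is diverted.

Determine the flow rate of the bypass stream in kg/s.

All 139.6×0.265 = 36.994 kg/s of dissolved solids reaches S1, so S1 = 36.994/0.348 = 106.3 kg/s and vapour = 33.295 kg/s.
The evaporator receives (1−α)·139.6 of feed at 0.735 water and removes 0.900 of that water:
0.900×0.735×(1−α)×139.6 = 33.295
(1−α) = 33.295/92.345 = 0.3606;  α = 0.6394.
Bypass flow = 0.6394×139.6 = 89.267 kg/s.

89.27 kg/s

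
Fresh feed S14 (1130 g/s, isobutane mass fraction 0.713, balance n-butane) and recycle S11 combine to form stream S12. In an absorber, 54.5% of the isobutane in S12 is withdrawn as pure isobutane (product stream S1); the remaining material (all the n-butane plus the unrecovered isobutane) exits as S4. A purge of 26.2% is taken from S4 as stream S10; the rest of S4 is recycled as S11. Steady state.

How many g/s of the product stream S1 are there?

661.1 g/s

isobutane in S12: m_A = 1130×0.713 + (1−0.262)·(1−0.545)·m_A, so m_A = 805.69/0.6642 = 1213 g/s.
Product S1 = 0.545×1213 = 661.09 g/s.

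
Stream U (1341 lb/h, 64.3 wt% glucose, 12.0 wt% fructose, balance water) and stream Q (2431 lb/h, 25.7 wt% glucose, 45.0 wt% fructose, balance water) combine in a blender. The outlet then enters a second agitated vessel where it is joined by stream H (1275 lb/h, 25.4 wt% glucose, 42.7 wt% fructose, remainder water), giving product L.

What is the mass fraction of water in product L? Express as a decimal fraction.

0.285

Overall, product flow = 5047 lb/h.
water in = 1341×0.237 + 2431×0.293 + 1275×0.319 = 1436.8 lb/h.
water fraction in L = 0.285.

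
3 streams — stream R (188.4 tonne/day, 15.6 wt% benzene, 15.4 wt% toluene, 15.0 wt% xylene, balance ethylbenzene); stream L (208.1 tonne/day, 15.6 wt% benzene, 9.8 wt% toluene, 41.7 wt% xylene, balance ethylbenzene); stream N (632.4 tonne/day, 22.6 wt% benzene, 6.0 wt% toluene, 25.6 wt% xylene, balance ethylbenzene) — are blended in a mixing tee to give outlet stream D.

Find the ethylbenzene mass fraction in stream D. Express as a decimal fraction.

0.4469

Total flow out = 188.4 + 208.1 + 632.4 = 1028.9 tonne/day.
ethylbenzene in = 188.4×0.540 + 208.1×0.329 + 632.4×0.458 = 459.84 tonne/day.
ethylbenzene mass fraction in D = 459.84/1028.9 = 0.4469.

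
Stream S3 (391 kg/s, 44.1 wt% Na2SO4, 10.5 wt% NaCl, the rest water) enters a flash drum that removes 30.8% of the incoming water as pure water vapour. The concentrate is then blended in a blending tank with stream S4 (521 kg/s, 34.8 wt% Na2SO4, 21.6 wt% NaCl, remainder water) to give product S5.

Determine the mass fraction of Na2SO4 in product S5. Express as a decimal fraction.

0.413

Vapour removed = 0.308×0.454×391 = 54.674 kg/s; concentrate = 336.33 kg/s.
Na2SO4 reaching the mixer = 172.43 (from concentrate) + 521×0.348 = 353.74 kg/s.
Product flow = 336.33 + 521 = 857.33 kg/s; Na2SO4 fraction = 0.413.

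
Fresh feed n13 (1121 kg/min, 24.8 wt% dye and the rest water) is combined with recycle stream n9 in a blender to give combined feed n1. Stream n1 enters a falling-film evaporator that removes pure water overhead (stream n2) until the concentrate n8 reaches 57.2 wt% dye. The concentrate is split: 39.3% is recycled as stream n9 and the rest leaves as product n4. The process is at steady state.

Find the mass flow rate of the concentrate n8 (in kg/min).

800.7 kg/min

Overall dye balance (none leaves overhead): dye in fresh feed = dye in product, i.e. 1121×0.248 = (1−0.393)·n8·0.572.
n8 = 278.01/(0.572×0.607) = 800.71 kg/min.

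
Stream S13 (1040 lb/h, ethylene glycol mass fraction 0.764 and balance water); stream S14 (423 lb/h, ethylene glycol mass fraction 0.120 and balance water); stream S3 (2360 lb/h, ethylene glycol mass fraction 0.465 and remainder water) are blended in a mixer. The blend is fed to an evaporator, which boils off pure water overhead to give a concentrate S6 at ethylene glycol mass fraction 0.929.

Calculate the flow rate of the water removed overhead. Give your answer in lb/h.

1732 lb/h

ethylene glycol entering = 1040×0.764 + 423×0.120 + 2360×0.465 = 1942.7 lb/h.
All ethylene glycol reports to S6, so S6 = 1942.7/0.929 = 2091.2 lb/h.
Total feed = 3823 lb/h; overhead = 3823 − 2091.2 = 1731.8 lb/h.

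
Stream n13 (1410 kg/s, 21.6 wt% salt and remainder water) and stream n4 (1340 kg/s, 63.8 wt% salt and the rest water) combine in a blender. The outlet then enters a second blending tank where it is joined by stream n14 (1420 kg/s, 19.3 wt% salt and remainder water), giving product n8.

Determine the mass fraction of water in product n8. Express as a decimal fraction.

Overall, product flow = 4170 kg/s.
water in = 1410×0.784 + 1340×0.362 + 1420×0.807 = 2736.5 kg/s.
water fraction in n8 = 0.6562.

0.6562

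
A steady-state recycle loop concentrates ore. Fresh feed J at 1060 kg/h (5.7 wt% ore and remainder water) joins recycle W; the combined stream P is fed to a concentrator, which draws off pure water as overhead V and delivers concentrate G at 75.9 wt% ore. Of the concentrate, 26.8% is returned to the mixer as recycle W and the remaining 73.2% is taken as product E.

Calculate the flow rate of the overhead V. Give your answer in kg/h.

980.4 kg/h

Overall ore balance (none leaves overhead): ore in fresh feed = ore in product, i.e. 1060×0.057 = (1−0.268)·G·0.759.
G = 60.42/(0.759×0.732) = 108.75 kg/h.
Recycle W = 0.268×108.75 = 29.145 kg/h.
Combined feed P = 1060 + 29.145 = 1089.1 kg/h.
Overhead V = P − G = 1089.1 − 108.75 = 980.4 kg/h.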